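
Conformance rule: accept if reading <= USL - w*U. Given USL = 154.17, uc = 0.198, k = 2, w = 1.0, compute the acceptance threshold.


U = k * uc = 2 * 0.198 = 0.396
guard band g = w * U = 1.0 * 0.396 = 0.396
AL = USL - g = 154.17 - 0.396
AL = 153.7740

153.7740


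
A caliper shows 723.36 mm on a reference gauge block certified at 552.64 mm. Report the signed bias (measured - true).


Systematic error = measured - true
= 723.36 - 552.64
= 170.7200

170.7200


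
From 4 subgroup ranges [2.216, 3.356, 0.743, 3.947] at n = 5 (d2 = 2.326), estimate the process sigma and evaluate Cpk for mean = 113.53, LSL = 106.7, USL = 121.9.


R_bar = (2.216 + 3.356 + 0.743 + 3.947) / 4 = 2.5655
sigma = R_bar / d2 = 2.5655 / 2.326 = 1.1029665
Cp = (USL - LSL)/(6*sigma) = (121.9 - 106.7)/(6*1.1029665) = 2.2968
Cpu = (121.9 - 113.53)/(3*1.1029665) = 2.5295
Cpl = (113.53 - 106.7)/(3*1.1029665) = 2.0641
Cpk = min(Cpu, Cpl) = 2.0641

2.0641


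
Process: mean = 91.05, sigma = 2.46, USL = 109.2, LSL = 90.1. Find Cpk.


Cpu = (USL - mean) / (3*sigma) = (109.2 - 91.05) / (3*2.46) = 2.4593
Cpl = (mean - LSL) / (3*sigma) = (91.05 - 90.1) / (3*2.46) = 0.1287
Cpk = min(Cpu, Cpl) = 0.1287

0.1287


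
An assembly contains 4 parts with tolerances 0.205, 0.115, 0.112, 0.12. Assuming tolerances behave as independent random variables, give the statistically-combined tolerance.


RSS = sqrt(0.205^2 + 0.115^2 + 0.112^2 + 0.12^2)
= sqrt(0.082194)
= 0.2867

0.2867


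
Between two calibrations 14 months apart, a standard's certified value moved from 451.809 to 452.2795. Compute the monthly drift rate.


rate = (v2 - v1) / months
= (452.2795 - 451.809) / 14
= 0.4705 / 14
= 0.0336

0.0336


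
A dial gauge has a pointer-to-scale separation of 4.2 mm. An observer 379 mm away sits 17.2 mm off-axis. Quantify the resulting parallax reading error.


error = h * offset / d
= 4.2 * 17.2 / 379
= 0.1906

0.1906


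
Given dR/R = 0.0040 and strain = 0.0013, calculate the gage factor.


GF = (dR/R) / epsilon
= 0.0040 / 0.0013
= 3.0769

3.0769


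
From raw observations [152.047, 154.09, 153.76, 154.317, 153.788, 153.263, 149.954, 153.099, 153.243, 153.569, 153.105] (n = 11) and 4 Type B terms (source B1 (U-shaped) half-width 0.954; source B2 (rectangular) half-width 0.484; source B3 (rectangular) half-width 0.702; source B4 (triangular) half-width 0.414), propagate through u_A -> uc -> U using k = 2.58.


mean = (152.047 + 154.09 + 153.76 + 154.317 + 153.788 + 153.263 + 149.954 + 153.099 + 153.243 + 153.569 + 153.105) / 11 = 153.1122727
s = sqrt(sum((x - mean)^2)/(n-1)) = 1.210025
u_A = s / sqrt(n) = 1.210025 / sqrt(11) = 0.36483626
u_B1 = 0.954 / sqrt(2) = 0.67457987
u_B2 = 0.484 / sqrt(3) = 0.27943753
u_B3 = 0.702 / sqrt(3) = 0.40529989
u_B4 = 0.414 / sqrt(6) = 0.16901479
uc = sqrt(0.36483626^2 + 0.67457987^2 + 0.27943753^2 + 0.40529989^2 + 0.16901479^2) = 0.92686721
U = k * uc = 2.58 * 0.92686721
U = 2.3913

2.3913


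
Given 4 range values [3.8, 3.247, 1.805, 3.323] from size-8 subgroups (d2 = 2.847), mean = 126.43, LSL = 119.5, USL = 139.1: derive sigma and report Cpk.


R_bar = (3.8 + 3.247 + 1.805 + 3.323) / 4 = 3.04375
sigma = R_bar / d2 = 3.04375 / 2.847 = 1.0691078
Cp = (USL - LSL)/(6*sigma) = (139.1 - 119.5)/(6*1.0691078) = 3.0555
Cpu = (139.1 - 126.43)/(3*1.0691078) = 3.9503
Cpl = (126.43 - 119.5)/(3*1.0691078) = 2.1607
Cpk = min(Cpu, Cpl) = 2.1607

2.1607


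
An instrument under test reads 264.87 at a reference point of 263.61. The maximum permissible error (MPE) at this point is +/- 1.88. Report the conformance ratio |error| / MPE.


e = indication - reference = 264.87 - 263.61 = 1.2600
|e| = 1.2600
ratio = |e| / MPE = 1.2600 / 1.88
ratio = 0.6702

0.6702


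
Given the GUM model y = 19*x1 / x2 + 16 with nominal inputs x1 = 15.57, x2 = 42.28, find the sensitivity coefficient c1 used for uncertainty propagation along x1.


y = 19*x1 / x2 + 16
dy/dx1 = 19/x2
Evaluate at x2 = 42.28: c1 = 19 / 42.28
c1 = 0.4494

0.4494


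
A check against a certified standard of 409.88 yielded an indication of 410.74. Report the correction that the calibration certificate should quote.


Correction = standard - reading
= 409.88 - 410.74
= -0.8600

-0.8600


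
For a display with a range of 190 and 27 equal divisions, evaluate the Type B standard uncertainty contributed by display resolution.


resolution = range / divisions
resolution = 190 / 27 = 7.037037
u_res = resolution / (2*sqrt(3))
u_res = 7.037037 / 3.4641016
u_res = 2.0314

2.0314


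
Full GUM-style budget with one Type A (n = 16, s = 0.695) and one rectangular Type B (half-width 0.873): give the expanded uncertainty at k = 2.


u_A = s / sqrt(n) = 0.695 / sqrt(16) = 0.17375
u_B = half_width / sqrt(3) = 0.873 / sqrt(3) = 0.50402679
uc = sqrt(u_A^2 + u_B^2) = sqrt(0.17375^2 + 0.50402679^2) = 0.53313419
U = k * uc = 2 * 0.53313419
U = 1.0663

1.0663


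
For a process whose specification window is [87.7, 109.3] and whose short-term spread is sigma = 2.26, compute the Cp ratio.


Cp = (USL - LSL) / (6 * sigma)
= (109.3 - 87.7) / (6 * 2.26)
= 21.6000 / 13.5600
= 1.5929

1.5929


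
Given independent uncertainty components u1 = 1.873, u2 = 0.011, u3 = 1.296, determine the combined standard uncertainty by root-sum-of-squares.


uc = sqrt(1.873^2 + 0.011^2 + 1.296^2)
uc = sqrt(5.187866)
uc = 2.2777

2.2777


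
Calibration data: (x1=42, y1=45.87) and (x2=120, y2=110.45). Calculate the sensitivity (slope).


slope = (y2 - y1) / (x2 - x1)
= (110.45 - 45.87) / (120 - 42)
= 64.5800 / 78
= 0.8279

0.8279


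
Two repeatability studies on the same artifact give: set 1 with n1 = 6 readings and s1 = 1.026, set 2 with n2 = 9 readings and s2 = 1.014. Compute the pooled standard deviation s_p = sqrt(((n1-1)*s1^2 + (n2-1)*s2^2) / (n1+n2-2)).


s_p = sqrt(((n1-1)*s1^2 + (n2-1)*s2^2) / (n1+n2-2))
numerator = (6-1)*1.026^2 + (9-1)*1.014^2 = 5.26338 + 8.225568 = 13.488948
denominator = 6 + 9 - 2 = 13
s_p^2 = 13.488948 / 13 = 1.0376114
s_p = sqrt(1.0376114) = 1.0186

1.0186


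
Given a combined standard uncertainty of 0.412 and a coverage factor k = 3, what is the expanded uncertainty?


U = k * uc
U = 3 * 0.412
U = 1.2360

1.2360


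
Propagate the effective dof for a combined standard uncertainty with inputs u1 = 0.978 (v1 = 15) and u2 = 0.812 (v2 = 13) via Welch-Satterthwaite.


uc = sqrt(u1^2 + u2^2) = sqrt(0.978^2 + 0.812^2) = 1.2711522
v_eff = uc^4 / (u1^4/v1 + u2^4/v2)
= 1.2711522^4 / (0.978^4/15 + 0.812^4/13)
= 2.6108999 / 0.094431892
v_eff = 27.6485

27.6485


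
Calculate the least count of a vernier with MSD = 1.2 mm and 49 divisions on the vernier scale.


LC = MSD / n_div
= 1.2 / 49
= 0.0245

0.0245


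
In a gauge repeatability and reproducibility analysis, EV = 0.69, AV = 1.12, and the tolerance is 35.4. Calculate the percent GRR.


GRR = sqrt(EV^2 + AV^2) = sqrt(0.69^2 + 1.12^2) = 1.3154847
%GRR = GRR / tol * 100 = 1.3154847 / 35.4 * 100
%GRR = 3.7161

3.7161


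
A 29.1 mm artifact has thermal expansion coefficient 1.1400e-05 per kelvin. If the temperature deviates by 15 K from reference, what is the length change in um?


dL = L * alpha * dT
= 29.1 * 1.1400e-05 * 15
= 0.0049761 mm
dL_um = 0.0049761 * 1000 = 4.9761 um

4.9761


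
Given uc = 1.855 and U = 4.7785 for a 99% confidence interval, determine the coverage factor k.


k = U / uc
k = 4.7785 / 1.855
k = 2.576

2.576


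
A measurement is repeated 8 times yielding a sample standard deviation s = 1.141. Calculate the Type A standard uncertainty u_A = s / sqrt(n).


u_A = s / sqrt(n)
u_A = 1.141 / sqrt(8)
u_A = 1.141 / 2.8284271
u_A = 0.4034

0.4034


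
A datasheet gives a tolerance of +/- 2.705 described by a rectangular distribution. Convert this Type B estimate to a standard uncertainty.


u_B = half_width / sqrt(3)
u_B = 2.705 / 1.7320508
u_B = 1.5617

1.5617


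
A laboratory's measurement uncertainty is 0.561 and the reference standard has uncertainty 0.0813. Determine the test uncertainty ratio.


TUR = u_lab / u_ref
= 0.561 / 0.0813
= 6.9004

6.9004


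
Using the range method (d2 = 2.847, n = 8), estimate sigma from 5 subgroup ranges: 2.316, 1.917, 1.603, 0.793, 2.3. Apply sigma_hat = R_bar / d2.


R_bar = (2.316 + 1.917 + 1.603 + 0.793 + 2.3) / 5
R_bar = 8.929 / 5 = 1.7858
sigma_hat = R_bar / d2 = 1.7858 / 2.847 = 0.6273

0.6273


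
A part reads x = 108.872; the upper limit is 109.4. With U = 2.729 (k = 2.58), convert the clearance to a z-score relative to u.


u = U / k = 2.729 / 2.58 = 1.0577519
margin = |USL - x| = |109.4 - 108.872| = 0.528
z = margin / u = 0.528 / 1.0577519
z = 0.4992

0.4992


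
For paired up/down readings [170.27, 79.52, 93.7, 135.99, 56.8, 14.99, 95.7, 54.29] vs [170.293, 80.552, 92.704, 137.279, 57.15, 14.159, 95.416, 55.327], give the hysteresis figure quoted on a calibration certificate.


|170.27 - 170.293| = 0.0230
|79.52 - 80.552| = 1.0320
|93.7 - 92.704| = 0.9960
|135.99 - 137.279| = 1.2890
|56.8 - 57.15| = 0.3500
|14.99 - 14.159| = 0.8310
|95.7 - 95.416| = 0.2840
|54.29 - 55.327| = 1.0370
hysteresis = max(diffs) = 1.2890

1.2890


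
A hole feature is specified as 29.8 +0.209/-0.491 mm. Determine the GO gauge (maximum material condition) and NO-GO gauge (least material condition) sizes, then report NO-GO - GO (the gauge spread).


GO = nominal - lower_tol (smallest hole = maximum material condition)
GO = 29.8 - 0.491 = 29.309
NO-GO = nominal + upper_tol (largest hole = least material condition)
NO-GO = 29.8 + 0.209 = 30.009
spread = NO-GO - GO = 30.009 - 29.309 = 0.7000

0.7000


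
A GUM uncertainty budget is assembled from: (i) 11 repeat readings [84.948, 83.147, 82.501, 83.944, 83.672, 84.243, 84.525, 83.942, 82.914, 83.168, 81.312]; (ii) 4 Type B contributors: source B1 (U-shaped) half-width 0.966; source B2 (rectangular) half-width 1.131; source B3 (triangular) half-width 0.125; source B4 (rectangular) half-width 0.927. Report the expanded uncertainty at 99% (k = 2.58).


mean = (84.948 + 83.147 + 82.501 + 83.944 + 83.672 + 84.243 + 84.525 + 83.942 + 82.914 + 83.168 + 81.312) / 11 = 83.48327273
s = sqrt(sum((x - mean)^2)/(n-1)) = 1.0238143
u_A = s / sqrt(n) = 1.0238143 / sqrt(11) = 0.30869163
u_B1 = 0.966 / sqrt(2) = 0.68306515
u_B2 = 1.131 / sqrt(3) = 0.65298315
u_B3 = 0.125 / sqrt(6) = 0.051031036
u_B4 = 0.927 / sqrt(3) = 0.5352037
uc = sqrt(0.30869163^2 + 0.68306515^2 + 0.65298315^2 + 0.051031036^2 + 0.5352037^2) = 1.1301782
U = k * uc = 2.58 * 1.1301782
U = 2.9159

2.9159


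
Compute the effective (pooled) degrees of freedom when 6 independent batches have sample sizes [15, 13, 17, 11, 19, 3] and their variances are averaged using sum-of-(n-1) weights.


nu = sum_i (n_i - 1)
nu = ((15 - 1) + (13 - 1) + (17 - 1) + (11 - 1) + (19 - 1) + (3 - 1))
nu = 14 + 12 + 16 + 10 + 18 + 2
nu = 72

72


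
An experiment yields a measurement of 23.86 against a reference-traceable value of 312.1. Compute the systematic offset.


Systematic error = measured - true
= 23.86 - 312.1
= -288.2400

-288.2400


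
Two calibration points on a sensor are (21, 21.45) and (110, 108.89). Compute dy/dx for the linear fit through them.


slope = (y2 - y1) / (x2 - x1)
= (108.89 - 21.45) / (110 - 21)
= 87.4400 / 89
= 0.9825

0.9825


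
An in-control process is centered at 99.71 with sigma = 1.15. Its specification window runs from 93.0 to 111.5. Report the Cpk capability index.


Cpu = (USL - mean) / (3*sigma) = (111.5 - 99.71) / (3*1.15) = 3.4174
Cpl = (mean - LSL) / (3*sigma) = (99.71 - 93.0) / (3*1.15) = 1.9449
Cpk = min(Cpu, Cpl) = 1.9449

1.9449


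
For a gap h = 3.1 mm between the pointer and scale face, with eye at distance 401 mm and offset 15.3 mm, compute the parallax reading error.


error = h * offset / d
= 3.1 * 15.3 / 401
= 0.1183

0.1183


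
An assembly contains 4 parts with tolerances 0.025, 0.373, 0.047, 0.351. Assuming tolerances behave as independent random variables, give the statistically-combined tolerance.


RSS = sqrt(0.025^2 + 0.373^2 + 0.047^2 + 0.351^2)
= sqrt(0.265164)
= 0.5149

0.5149


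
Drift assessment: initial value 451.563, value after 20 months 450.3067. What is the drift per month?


rate = (v2 - v1) / months
= (450.3067 - 451.563) / 20
= -1.2563 / 20
= -0.0628

-0.0628


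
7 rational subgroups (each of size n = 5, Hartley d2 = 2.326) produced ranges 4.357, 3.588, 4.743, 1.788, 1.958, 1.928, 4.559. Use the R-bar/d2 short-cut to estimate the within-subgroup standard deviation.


R_bar = (4.357 + 3.588 + 4.743 + 1.788 + 1.958 + 1.928 + 4.559) / 7
R_bar = 22.921 / 7 = 3.2744286
sigma_hat = R_bar / d2 = 3.2744286 / 2.326 = 1.4078

1.4078


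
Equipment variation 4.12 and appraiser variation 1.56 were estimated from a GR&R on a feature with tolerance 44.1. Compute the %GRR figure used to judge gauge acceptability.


GRR = sqrt(EV^2 + AV^2) = sqrt(4.12^2 + 1.56^2) = 4.4054512
%GRR = GRR / tol * 100 = 4.4054512 / 44.1 * 100
%GRR = 9.9897

9.9897


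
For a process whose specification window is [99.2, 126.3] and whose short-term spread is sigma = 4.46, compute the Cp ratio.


Cp = (USL - LSL) / (6 * sigma)
= (126.3 - 99.2) / (6 * 4.46)
= 27.1000 / 26.7600
= 1.0127

1.0127


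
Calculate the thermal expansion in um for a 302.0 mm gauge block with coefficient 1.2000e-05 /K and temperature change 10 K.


dL = L * alpha * dT
= 302.0 * 1.2000e-05 * 10
= 0.0362400 mm
dL_um = 0.0362400 * 1000 = 36.2400 um

36.2400


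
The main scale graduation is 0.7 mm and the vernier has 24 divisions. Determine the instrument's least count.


LC = MSD / n_div
= 0.7 / 24
= 0.0292

0.0292


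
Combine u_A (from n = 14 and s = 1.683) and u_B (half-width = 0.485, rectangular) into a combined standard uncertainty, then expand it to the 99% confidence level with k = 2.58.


u_A = s / sqrt(n) = 1.683 / sqrt(14) = 0.44980067
u_B = half_width / sqrt(3) = 0.485 / sqrt(3) = 0.28001488
uc = sqrt(u_A^2 + u_B^2) = sqrt(0.44980067^2 + 0.28001488^2) = 0.52983863
U = k * uc = 2.58 * 0.52983863
U = 1.3670

1.3670


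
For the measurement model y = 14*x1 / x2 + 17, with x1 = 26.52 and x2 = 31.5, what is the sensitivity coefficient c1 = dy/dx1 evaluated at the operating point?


y = 14*x1 / x2 + 17
dy/dx1 = 14/x2
Evaluate at x2 = 31.5: c1 = 14 / 31.5
c1 = 0.4444

0.4444


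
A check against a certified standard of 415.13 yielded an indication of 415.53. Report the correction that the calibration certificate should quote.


Correction = standard - reading
= 415.13 - 415.53
= -0.4000

-0.4000


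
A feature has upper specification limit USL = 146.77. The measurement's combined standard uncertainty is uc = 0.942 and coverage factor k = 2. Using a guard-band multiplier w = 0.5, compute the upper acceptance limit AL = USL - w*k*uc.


U = k * uc = 2 * 0.942 = 1.884
guard band g = w * U = 0.5 * 1.884 = 0.942
AL = USL - g = 146.77 - 0.942
AL = 145.8280

145.8280


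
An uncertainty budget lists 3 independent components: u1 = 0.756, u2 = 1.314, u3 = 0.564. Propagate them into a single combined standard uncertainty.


uc = sqrt(0.756^2 + 1.314^2 + 0.564^2)
uc = sqrt(2.616228)
uc = 1.6175

1.6175


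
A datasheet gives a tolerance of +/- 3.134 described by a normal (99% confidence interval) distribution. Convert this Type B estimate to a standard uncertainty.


u_B = half_width / 2.576
u_B = 3.134 / 2.576
u_B = 1.2166

1.2166


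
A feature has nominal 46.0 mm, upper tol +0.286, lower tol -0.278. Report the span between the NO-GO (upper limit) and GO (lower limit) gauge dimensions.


GO = nominal - lower_tol (smallest hole = maximum material condition)
GO = 46.0 - 0.278 = 45.722
NO-GO = nominal + upper_tol (largest hole = least material condition)
NO-GO = 46.0 + 0.286 = 46.286
spread = NO-GO - GO = 46.286 - 45.722 = 0.5640

0.5640


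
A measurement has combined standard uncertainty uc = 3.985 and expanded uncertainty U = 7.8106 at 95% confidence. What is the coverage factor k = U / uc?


k = U / uc
k = 7.8106 / 3.985
k = 1.96

1.96


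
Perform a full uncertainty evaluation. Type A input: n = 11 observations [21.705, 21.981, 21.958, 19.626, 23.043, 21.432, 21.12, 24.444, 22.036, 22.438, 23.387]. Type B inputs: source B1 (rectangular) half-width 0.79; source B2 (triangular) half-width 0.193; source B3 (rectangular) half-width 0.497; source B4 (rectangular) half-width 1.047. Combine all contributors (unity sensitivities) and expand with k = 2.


mean = (21.705 + 21.981 + 21.958 + 19.626 + 23.043 + 21.432 + 21.12 + 24.444 + 22.036 + 22.438 + 23.387) / 11 = 22.10636364
s = sqrt(sum((x - mean)^2)/(n-1)) = 1.2599801
u_A = s / sqrt(n) = 1.2599801 / sqrt(11) = 0.37989829
u_B1 = 0.79 / sqrt(3) = 0.45610671
u_B2 = 0.193 / sqrt(6) = 0.07879192
u_B3 = 0.497 / sqrt(3) = 0.28694308
u_B4 = 1.047 / sqrt(3) = 0.60448573
uc = sqrt(0.37989829^2 + 0.45610671^2 + 0.07879192^2 + 0.28694308^2 + 0.60448573^2) = 0.89794406
U = k * uc = 2 * 0.89794406
U = 1.7959

1.7959


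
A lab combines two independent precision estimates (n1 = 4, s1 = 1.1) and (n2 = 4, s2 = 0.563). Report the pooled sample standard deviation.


s_p = sqrt(((n1-1)*s1^2 + (n2-1)*s2^2) / (n1+n2-2))
numerator = (4-1)*1.1^2 + (4-1)*0.563^2 = 3.63 + 0.950907 = 4.580907
denominator = 4 + 4 - 2 = 6
s_p^2 = 4.580907 / 6 = 0.7634845
s_p = sqrt(0.7634845) = 0.8738

0.8738


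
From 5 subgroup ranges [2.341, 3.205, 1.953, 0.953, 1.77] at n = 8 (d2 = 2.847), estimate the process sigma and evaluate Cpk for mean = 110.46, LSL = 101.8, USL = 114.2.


R_bar = (2.341 + 3.205 + 1.953 + 0.953 + 1.77) / 5 = 2.0444
sigma = R_bar / d2 = 2.0444 / 2.847 = 0.71808922
Cp = (USL - LSL)/(6*sigma) = (114.2 - 101.8)/(6*0.71808922) = 2.8780
Cpu = (114.2 - 110.46)/(3*0.71808922) = 1.7361
Cpl = (110.46 - 101.8)/(3*0.71808922) = 4.0199
Cpk = min(Cpu, Cpl) = 1.7361

1.7361


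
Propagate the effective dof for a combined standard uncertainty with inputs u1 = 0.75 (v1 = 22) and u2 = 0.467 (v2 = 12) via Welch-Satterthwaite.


uc = sqrt(u1^2 + u2^2) = sqrt(0.75^2 + 0.467^2) = 0.88350948
v_eff = uc^4 / (u1^4/v1 + u2^4/v2)
= 0.88350948^4 / (0.75^4/22 + 0.467^4/12)
= 0.60931919 / 0.01834567
v_eff = 33.2132

33.2132


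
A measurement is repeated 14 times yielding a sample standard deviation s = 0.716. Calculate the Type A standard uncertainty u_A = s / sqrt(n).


u_A = s / sqrt(n)
u_A = 0.716 / sqrt(14)
u_A = 0.716 / 3.7416574
u_A = 0.1914

0.1914


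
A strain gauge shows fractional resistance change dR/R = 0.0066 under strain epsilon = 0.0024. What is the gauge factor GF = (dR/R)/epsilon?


GF = (dR/R) / epsilon
= 0.0066 / 0.0024
= 2.7500

2.7500


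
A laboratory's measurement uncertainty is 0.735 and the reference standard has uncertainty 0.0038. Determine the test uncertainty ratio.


TUR = u_lab / u_ref
= 0.735 / 0.0038
= 193.4211

193.4211


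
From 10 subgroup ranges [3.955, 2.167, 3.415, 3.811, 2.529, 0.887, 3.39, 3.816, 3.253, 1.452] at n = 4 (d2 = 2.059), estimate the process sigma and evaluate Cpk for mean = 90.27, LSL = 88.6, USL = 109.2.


R_bar = (3.955 + 2.167 + 3.415 + 3.811 + 2.529 + 0.887 + 3.39 + 3.816 + 3.253 + 1.452) / 10 = 2.8675
sigma = R_bar / d2 = 2.8675 / 2.059 = 1.3926663
Cp = (USL - LSL)/(6*sigma) = (109.2 - 88.6)/(6*1.3926663) = 2.4653
Cpu = (109.2 - 90.27)/(3*1.3926663) = 4.5309
Cpl = (90.27 - 88.6)/(3*1.3926663) = 0.3997
Cpk = min(Cpu, Cpl) = 0.3997

0.3997


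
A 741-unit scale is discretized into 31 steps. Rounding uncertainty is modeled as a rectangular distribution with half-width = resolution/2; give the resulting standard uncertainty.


resolution = range / divisions
resolution = 741 / 31 = 23.903226
u_res = resolution / (2*sqrt(3))
u_res = 23.903226 / 3.4641016
u_res = 6.9003

6.9003


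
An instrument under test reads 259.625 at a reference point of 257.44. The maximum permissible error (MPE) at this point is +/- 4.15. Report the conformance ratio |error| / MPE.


e = indication - reference = 259.625 - 257.44 = 2.1850
|e| = 2.1850
ratio = |e| / MPE = 2.1850 / 4.15
ratio = 0.5265

0.5265


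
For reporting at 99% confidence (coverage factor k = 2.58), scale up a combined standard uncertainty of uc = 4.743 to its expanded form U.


U = k * uc
U = 2.58 * 4.743
U = 12.2369

12.2369


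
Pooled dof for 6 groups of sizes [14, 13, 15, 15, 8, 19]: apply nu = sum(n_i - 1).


nu = sum_i (n_i - 1)
nu = ((14 - 1) + (13 - 1) + (15 - 1) + (15 - 1) + (8 - 1) + (19 - 1))
nu = 13 + 12 + 14 + 14 + 7 + 18
nu = 78

78


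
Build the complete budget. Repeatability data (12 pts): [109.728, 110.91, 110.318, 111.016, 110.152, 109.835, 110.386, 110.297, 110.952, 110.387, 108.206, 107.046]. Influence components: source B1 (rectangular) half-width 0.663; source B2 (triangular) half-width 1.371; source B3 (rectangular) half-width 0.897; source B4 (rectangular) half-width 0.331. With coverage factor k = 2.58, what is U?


mean = (109.728 + 110.91 + 110.318 + 111.016 + 110.152 + 109.835 + 110.386 + 110.297 + 110.952 + 110.387 + 108.206 + 107.046) / 12 = 109.9360833
s = sqrt(sum((x - mean)^2)/(n-1)) = 1.1783887
u_A = s / sqrt(n) = 1.1783887 / sqrt(12) = 0.34017152
u_B1 = 0.663 / sqrt(3) = 0.38278323
u_B2 = 1.371 / sqrt(6) = 0.55970841
u_B3 = 0.897 / sqrt(3) = 0.51788319
u_B4 = 0.331 / sqrt(3) = 0.19110294
uc = sqrt(0.34017152^2 + 0.38278323^2 + 0.55970841^2 + 0.51788319^2 + 0.19110294^2) = 0.9382092
U = k * uc = 2.58 * 0.9382092
U = 2.4206

2.4206


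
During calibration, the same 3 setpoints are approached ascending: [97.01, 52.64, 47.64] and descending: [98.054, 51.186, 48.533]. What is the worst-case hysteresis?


|97.01 - 98.054| = 1.0440
|52.64 - 51.186| = 1.4540
|47.64 - 48.533| = 0.8930
hysteresis = max(diffs) = 1.4540

1.4540


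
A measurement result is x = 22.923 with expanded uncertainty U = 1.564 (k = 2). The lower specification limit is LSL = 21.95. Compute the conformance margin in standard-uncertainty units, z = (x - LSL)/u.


u = U / k = 1.564 / 2 = 0.782
margin = |LSL - x| = |21.95 - 22.923| = 0.973
z = margin / u = 0.973 / 0.782
z = 1.2442

1.2442


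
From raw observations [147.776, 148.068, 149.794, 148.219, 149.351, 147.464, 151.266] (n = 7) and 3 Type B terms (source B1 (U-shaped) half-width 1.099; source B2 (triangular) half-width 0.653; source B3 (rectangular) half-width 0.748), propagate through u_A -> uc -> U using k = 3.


mean = (147.776 + 148.068 + 149.794 + 148.219 + 149.351 + 147.464 + 151.266) / 7 = 148.8482857
s = sqrt(sum((x - mean)^2)/(n-1)) = 1.3578985
u_A = s / sqrt(n) = 1.3578985 / sqrt(7) = 0.51323739
u_B1 = 1.099 / sqrt(2) = 0.77711035
u_B2 = 0.653 / sqrt(6) = 0.26658613
u_B3 = 0.748 / sqrt(3) = 0.431858
uc = sqrt(0.51323739^2 + 0.77711035^2 + 0.26658613^2 + 0.431858^2) = 1.0606048
U = k * uc = 3 * 1.0606048
U = 3.1818

3.1818


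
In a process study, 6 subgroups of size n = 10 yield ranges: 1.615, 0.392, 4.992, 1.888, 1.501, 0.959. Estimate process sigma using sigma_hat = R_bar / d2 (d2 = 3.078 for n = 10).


R_bar = (1.615 + 0.392 + 4.992 + 1.888 + 1.501 + 0.959) / 6
R_bar = 11.347 / 6 = 1.8911667
sigma_hat = R_bar / d2 = 1.8911667 / 3.078 = 0.6144

0.6144


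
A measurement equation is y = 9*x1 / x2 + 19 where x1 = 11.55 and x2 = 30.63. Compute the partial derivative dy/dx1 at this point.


y = 9*x1 / x2 + 19
dy/dx1 = 9/x2
Evaluate at x2 = 30.63: c1 = 9 / 30.63
c1 = 0.2938

0.2938


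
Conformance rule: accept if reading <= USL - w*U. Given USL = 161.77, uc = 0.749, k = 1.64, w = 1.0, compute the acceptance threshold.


U = k * uc = 1.64 * 0.749 = 1.22836
guard band g = w * U = 1.0 * 1.22836 = 1.22836
AL = USL - g = 161.77 - 1.22836
AL = 160.5416

160.5416


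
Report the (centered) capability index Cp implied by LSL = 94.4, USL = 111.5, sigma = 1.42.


Cp = (USL - LSL) / (6 * sigma)
= (111.5 - 94.4) / (6 * 1.42)
= 17.1000 / 8.5200
= 2.0070

2.0070


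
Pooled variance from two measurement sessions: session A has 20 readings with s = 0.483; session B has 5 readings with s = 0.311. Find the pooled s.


s_p = sqrt(((n1-1)*s1^2 + (n2-1)*s2^2) / (n1+n2-2))
numerator = (20-1)*0.483^2 + (5-1)*0.311^2 = 4.432491 + 0.386884 = 4.819375
denominator = 20 + 5 - 2 = 23
s_p^2 = 4.819375 / 23 = 0.20953804
s_p = sqrt(0.20953804) = 0.4578

0.4578


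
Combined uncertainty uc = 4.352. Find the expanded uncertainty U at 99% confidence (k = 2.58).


U = k * uc
U = 2.58 * 4.352
U = 11.2282

11.2282


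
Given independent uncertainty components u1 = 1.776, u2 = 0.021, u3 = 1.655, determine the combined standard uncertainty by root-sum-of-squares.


uc = sqrt(1.776^2 + 0.021^2 + 1.655^2)
uc = sqrt(5.893642)
uc = 2.4277

2.4277


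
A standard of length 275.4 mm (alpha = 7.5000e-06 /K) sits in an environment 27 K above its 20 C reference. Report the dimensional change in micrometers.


dL = L * alpha * dT
= 275.4 * 7.5000e-06 * 27
= 0.0557685 mm
dL_um = 0.0557685 * 1000 = 55.7685 um

55.7685


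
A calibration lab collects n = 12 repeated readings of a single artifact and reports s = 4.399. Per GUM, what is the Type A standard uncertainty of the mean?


u_A = s / sqrt(n)
u_A = 4.399 / sqrt(12)
u_A = 4.399 / 3.4641016
u_A = 1.2699

1.2699


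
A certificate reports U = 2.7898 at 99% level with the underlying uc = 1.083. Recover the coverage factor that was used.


k = U / uc
k = 2.7898 / 1.083
k = 2.576

2.576


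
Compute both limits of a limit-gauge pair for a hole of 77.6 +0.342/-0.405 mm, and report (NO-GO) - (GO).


GO = nominal - lower_tol (smallest hole = maximum material condition)
GO = 77.6 - 0.405 = 77.195
NO-GO = nominal + upper_tol (largest hole = least material condition)
NO-GO = 77.6 + 0.342 = 77.942
spread = NO-GO - GO = 77.942 - 77.195 = 0.7470

0.7470


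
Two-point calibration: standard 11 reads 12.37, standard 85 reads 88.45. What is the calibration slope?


slope = (y2 - y1) / (x2 - x1)
= (88.45 - 12.37) / (85 - 11)
= 76.0800 / 74
= 1.0281

1.0281


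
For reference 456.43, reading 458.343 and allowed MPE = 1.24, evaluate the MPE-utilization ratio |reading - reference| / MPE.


e = indication - reference = 458.343 - 456.43 = 1.9130
|e| = 1.9130
ratio = |e| / MPE = 1.9130 / 1.24
ratio = 1.5427

1.5427


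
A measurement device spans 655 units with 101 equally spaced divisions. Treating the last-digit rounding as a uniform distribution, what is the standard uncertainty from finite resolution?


resolution = range / divisions
resolution = 655 / 101 = 6.4851485
u_res = resolution / (2*sqrt(3))
u_res = 6.4851485 / 3.4641016
u_res = 1.8721

1.8721


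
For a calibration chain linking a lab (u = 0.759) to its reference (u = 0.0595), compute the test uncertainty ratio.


TUR = u_lab / u_ref
= 0.759 / 0.0595
= 12.7563

12.7563


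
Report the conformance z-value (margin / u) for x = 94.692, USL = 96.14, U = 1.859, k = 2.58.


u = U / k = 1.859 / 2.58 = 0.72054264
margin = |USL - x| = |96.14 - 94.692| = 1.448
z = margin / u = 1.448 / 0.72054264
z = 2.0096

2.0096


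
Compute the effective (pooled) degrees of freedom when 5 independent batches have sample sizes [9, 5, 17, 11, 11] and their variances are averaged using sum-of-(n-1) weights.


nu = sum_i (n_i - 1)
nu = ((9 - 1) + (5 - 1) + (17 - 1) + (11 - 1) + (11 - 1))
nu = 8 + 4 + 16 + 10 + 10
nu = 48

48


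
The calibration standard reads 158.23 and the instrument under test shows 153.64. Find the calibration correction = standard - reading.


Correction = standard - reading
= 158.23 - 153.64
= 4.5900

4.5900


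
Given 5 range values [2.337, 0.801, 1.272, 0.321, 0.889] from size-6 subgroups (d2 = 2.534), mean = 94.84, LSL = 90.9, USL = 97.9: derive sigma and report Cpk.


R_bar = (2.337 + 0.801 + 1.272 + 0.321 + 0.889) / 5 = 1.124
sigma = R_bar / d2 = 1.124 / 2.534 = 0.44356748
Cp = (USL - LSL)/(6*sigma) = (97.9 - 90.9)/(6*0.44356748) = 2.6302
Cpu = (97.9 - 94.84)/(3*0.44356748) = 2.2995
Cpl = (94.84 - 90.9)/(3*0.44356748) = 2.9608
Cpk = min(Cpu, Cpl) = 2.2995

2.2995


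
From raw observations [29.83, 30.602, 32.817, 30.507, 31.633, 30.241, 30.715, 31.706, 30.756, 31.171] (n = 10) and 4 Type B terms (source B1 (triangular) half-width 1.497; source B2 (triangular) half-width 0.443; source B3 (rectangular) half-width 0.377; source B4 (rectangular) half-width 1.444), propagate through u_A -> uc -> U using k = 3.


mean = (29.83 + 30.602 + 32.817 + 30.507 + 31.633 + 30.241 + 30.715 + 31.706 + 30.756 + 31.171) / 10 = 30.9978
s = sqrt(sum((x - mean)^2)/(n-1)) = 0.86390596
u_A = s / sqrt(n) = 0.86390596 / sqrt(10) = 0.27319105
u_B1 = 1.497 / sqrt(6) = 0.61114769
u_B2 = 0.443 / sqrt(6) = 0.18085399
u_B3 = 0.377 / sqrt(3) = 0.21766105
u_B4 = 1.444 / sqrt(3) = 0.83369379
uc = sqrt(0.27319105^2 + 0.61114769^2 + 0.18085399^2 + 0.21766105^2 + 0.83369379^2) = 1.106013
U = k * uc = 3 * 1.106013
U = 3.3180

3.3180


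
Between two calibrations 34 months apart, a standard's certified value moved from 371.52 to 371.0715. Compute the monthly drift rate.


rate = (v2 - v1) / months
= (371.0715 - 371.52) / 34
= -0.4485 / 34
= -0.0132

-0.0132


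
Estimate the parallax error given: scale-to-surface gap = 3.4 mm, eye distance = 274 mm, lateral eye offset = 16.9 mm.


error = h * offset / d
= 3.4 * 16.9 / 274
= 0.2097

0.2097


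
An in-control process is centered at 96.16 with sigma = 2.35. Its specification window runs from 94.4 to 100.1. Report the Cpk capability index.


Cpu = (USL - mean) / (3*sigma) = (100.1 - 96.16) / (3*2.35) = 0.5589
Cpl = (mean - LSL) / (3*sigma) = (96.16 - 94.4) / (3*2.35) = 0.2496
Cpk = min(Cpu, Cpl) = 0.2496

0.2496


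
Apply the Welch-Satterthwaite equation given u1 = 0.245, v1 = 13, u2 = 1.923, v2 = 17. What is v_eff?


uc = sqrt(u1^2 + u2^2) = sqrt(0.245^2 + 1.923^2) = 1.9385443
v_eff = uc^4 / (u1^4/v1 + u2^4/v2)
= 1.9385443^4 / (0.245^4/13 + 1.923^4/17)
= 14.122218 / 0.80467003
v_eff = 17.5503

17.5503


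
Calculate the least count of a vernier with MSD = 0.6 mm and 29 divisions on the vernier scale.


LC = MSD / n_div
= 0.6 / 29
= 0.0207

0.0207


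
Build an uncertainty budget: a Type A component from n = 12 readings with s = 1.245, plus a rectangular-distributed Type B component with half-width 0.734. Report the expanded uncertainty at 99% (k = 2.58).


u_A = s / sqrt(n) = 1.245 / sqrt(12) = 0.35940054
u_B = half_width / sqrt(3) = 0.734 / sqrt(3) = 0.4237751
uc = sqrt(u_A^2 + u_B^2) = sqrt(0.35940054^2 + 0.4237751^2) = 0.55565644
U = k * uc = 2.58 * 0.55565644
U = 1.4336

1.4336


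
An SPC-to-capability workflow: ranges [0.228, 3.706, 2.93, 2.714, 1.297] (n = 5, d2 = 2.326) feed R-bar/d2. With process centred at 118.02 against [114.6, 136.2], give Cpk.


R_bar = (0.228 + 3.706 + 2.93 + 2.714 + 1.297) / 5 = 2.175
sigma = R_bar / d2 = 2.175 / 2.326 = 0.93508169
Cp = (USL - LSL)/(6*sigma) = (136.2 - 114.6)/(6*0.93508169) = 3.8499
Cpu = (136.2 - 118.02)/(3*0.93508169) = 6.4807
Cpl = (118.02 - 114.6)/(3*0.93508169) = 1.2191
Cpk = min(Cpu, Cpl) = 1.2191

1.2191


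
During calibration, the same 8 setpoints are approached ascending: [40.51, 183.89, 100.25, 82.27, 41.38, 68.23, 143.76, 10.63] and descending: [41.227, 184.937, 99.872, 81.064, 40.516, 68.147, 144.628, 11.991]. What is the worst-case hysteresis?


|40.51 - 41.227| = 0.7170
|183.89 - 184.937| = 1.0470
|100.25 - 99.872| = 0.3780
|82.27 - 81.064| = 1.2060
|41.38 - 40.516| = 0.8640
|68.23 - 68.147| = 0.0830
|143.76 - 144.628| = 0.8680
|10.63 - 11.991| = 1.3610
hysteresis = max(diffs) = 1.3610

1.3610


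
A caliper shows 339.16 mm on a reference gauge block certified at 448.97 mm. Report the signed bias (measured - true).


Systematic error = measured - true
= 339.16 - 448.97
= -109.8100

-109.8100


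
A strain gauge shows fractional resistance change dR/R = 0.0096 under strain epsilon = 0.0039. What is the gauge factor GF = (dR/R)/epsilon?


GF = (dR/R) / epsilon
= 0.0096 / 0.0039
= 2.4615

2.4615


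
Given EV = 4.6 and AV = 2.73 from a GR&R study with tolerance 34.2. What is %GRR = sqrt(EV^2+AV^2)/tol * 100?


GRR = sqrt(EV^2 + AV^2) = sqrt(4.6^2 + 2.73^2) = 5.3491027
%GRR = GRR / tol * 100 = 5.3491027 / 34.2 * 100
%GRR = 15.6407

15.6407


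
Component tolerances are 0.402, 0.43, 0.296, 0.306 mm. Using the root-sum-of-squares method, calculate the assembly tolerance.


RSS = sqrt(0.402^2 + 0.43^2 + 0.296^2 + 0.306^2)
= sqrt(0.527756)
= 0.7265

0.7265


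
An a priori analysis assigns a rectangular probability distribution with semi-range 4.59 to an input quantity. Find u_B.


u_B = half_width / sqrt(3)
u_B = 4.59 / 1.7320508
u_B = 2.6500

2.6500


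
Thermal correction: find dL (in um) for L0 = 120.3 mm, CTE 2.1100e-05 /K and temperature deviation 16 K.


dL = L * alpha * dT
= 120.3 * 2.1100e-05 * 16
= 0.0406133 mm
dL_um = 0.0406133 * 1000 = 40.6133 um

40.6133


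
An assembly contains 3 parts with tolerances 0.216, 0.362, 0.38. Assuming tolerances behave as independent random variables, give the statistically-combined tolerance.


RSS = sqrt(0.216^2 + 0.362^2 + 0.38^2)
= sqrt(0.3221)
= 0.5675

0.5675


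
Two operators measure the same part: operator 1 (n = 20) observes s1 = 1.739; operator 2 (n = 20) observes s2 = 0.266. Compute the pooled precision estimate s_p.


s_p = sqrt(((n1-1)*s1^2 + (n2-1)*s2^2) / (n1+n2-2))
numerator = (20-1)*1.739^2 + (20-1)*0.266^2 = 57.458299 + 1.344364 = 58.802663
denominator = 20 + 20 - 2 = 38
s_p^2 = 58.802663 / 38 = 1.5474385
s_p = sqrt(1.5474385) = 1.2440

1.2440


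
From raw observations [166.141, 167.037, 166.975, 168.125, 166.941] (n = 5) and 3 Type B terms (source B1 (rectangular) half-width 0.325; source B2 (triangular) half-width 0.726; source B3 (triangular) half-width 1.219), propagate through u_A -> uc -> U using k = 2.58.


mean = (166.141 + 167.037 + 166.975 + 168.125 + 166.941) / 5 = 167.0438
s = sqrt(sum((x - mean)^2)/(n-1)) = 0.70699873
u_A = s / sqrt(n) = 0.70699873 / sqrt(5) = 0.31617944
u_B1 = 0.325 / sqrt(3) = 0.18763884
u_B2 = 0.726 / sqrt(6) = 0.29638826
u_B3 = 1.219 / sqrt(6) = 0.49765467
uc = sqrt(0.31617944^2 + 0.18763884^2 + 0.29638826^2 + 0.49765467^2) = 0.6860641
U = k * uc = 2.58 * 0.6860641
U = 1.7700

1.7700


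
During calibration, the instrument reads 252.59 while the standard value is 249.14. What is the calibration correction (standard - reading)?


Correction = standard - reading
= 249.14 - 252.59
= -3.4500

-3.4500


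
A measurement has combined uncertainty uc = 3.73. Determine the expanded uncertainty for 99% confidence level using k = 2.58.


U = k * uc
U = 2.58 * 3.73
U = 9.6234

9.6234


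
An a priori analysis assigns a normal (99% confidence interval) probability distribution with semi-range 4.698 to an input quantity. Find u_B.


u_B = half_width / 2.576
u_B = 4.698 / 2.576
u_B = 1.8238

1.8238


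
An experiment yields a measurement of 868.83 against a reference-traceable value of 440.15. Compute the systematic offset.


Systematic error = measured - true
= 868.83 - 440.15
= 428.6800

428.6800


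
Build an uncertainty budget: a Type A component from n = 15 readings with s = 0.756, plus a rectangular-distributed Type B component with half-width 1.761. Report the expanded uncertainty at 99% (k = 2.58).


u_A = s / sqrt(n) = 0.756 / sqrt(15) = 0.19519836
u_B = half_width / sqrt(3) = 1.761 / sqrt(3) = 1.0167138
uc = sqrt(u_A^2 + u_B^2) = sqrt(0.19519836^2 + 1.0167138^2) = 1.0352823
U = k * uc = 2.58 * 1.0352823
U = 2.6710

2.6710


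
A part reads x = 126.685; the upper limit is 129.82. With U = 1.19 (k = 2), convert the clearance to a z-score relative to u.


u = U / k = 1.19 / 2 = 0.595
margin = |USL - x| = |129.82 - 126.685| = 3.135
z = margin / u = 3.135 / 0.595
z = 5.2689

5.2689


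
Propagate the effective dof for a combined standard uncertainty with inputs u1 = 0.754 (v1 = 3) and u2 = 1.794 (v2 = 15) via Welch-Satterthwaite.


uc = sqrt(u1^2 + u2^2) = sqrt(0.754^2 + 1.794^2) = 1.9460092
v_eff = uc^4 / (u1^4/v1 + u2^4/v2)
= 1.9460092^4 / (0.754^4/3 + 1.794^4/15)
= 14.341004 / 0.79829217
v_eff = 17.9646

17.9646


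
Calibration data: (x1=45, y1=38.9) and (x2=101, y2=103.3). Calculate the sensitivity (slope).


slope = (y2 - y1) / (x2 - x1)
= (103.3 - 38.9) / (101 - 45)
= 64.4000 / 56
= 1.1500

1.1500


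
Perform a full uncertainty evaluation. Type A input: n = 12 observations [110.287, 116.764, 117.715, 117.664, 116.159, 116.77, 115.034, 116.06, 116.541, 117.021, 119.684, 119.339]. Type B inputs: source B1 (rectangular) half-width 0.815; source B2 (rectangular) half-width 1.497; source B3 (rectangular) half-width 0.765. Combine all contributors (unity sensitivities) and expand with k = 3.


mean = (110.287 + 116.764 + 117.715 + 117.664 + 116.159 + 116.77 + 115.034 + 116.06 + 116.541 + 117.021 + 119.684 + 119.339) / 12 = 116.5865
s = sqrt(sum((x - mean)^2)/(n-1)) = 2.3820395
u_A = s / sqrt(n) = 2.3820395 / sqrt(12) = 0.68763557
u_B1 = 0.815 / sqrt(3) = 0.47054047
u_B2 = 1.497 / sqrt(3) = 0.86429335
u_B3 = 0.765 / sqrt(3) = 0.44167296
uc = sqrt(0.68763557^2 + 0.47054047^2 + 0.86429335^2 + 0.44167296^2) = 1.2791908
U = k * uc = 3 * 1.2791908
U = 3.8376

3.8376


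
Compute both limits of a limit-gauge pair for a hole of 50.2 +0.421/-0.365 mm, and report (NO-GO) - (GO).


GO = nominal - lower_tol (smallest hole = maximum material condition)
GO = 50.2 - 0.365 = 49.835
NO-GO = nominal + upper_tol (largest hole = least material condition)
NO-GO = 50.2 + 0.421 = 50.621
spread = NO-GO - GO = 50.621 - 49.835 = 0.7860

0.7860


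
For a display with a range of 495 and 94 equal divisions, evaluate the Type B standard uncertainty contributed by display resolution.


resolution = range / divisions
resolution = 495 / 94 = 5.2659574
u_res = resolution / (2*sqrt(3))
u_res = 5.2659574 / 3.4641016
u_res = 1.5202

1.5202


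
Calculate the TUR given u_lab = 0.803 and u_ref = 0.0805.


TUR = u_lab / u_ref
= 0.803 / 0.0805
= 9.9752

9.9752


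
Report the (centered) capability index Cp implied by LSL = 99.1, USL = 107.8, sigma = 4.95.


Cp = (USL - LSL) / (6 * sigma)
= (107.8 - 99.1) / (6 * 4.95)
= 8.7000 / 29.7000
= 0.2929

0.2929


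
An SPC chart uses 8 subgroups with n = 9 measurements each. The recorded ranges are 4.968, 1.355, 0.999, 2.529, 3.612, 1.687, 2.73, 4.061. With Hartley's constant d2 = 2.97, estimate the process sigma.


R_bar = (4.968 + 1.355 + 0.999 + 2.529 + 3.612 + 1.687 + 2.73 + 4.061) / 8
R_bar = 21.941 / 8 = 2.742625
sigma_hat = R_bar / d2 = 2.742625 / 2.97 = 0.9234

0.9234


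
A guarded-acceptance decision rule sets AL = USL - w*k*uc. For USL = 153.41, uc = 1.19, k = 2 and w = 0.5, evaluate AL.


U = k * uc = 2 * 1.19 = 2.38
guard band g = w * U = 0.5 * 2.38 = 1.19
AL = USL - g = 153.41 - 1.19
AL = 152.2200

152.2200


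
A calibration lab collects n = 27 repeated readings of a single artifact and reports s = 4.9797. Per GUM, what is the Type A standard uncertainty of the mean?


u_A = s / sqrt(n)
u_A = 4.9797 / sqrt(27)
u_A = 4.9797 / 5.1961524
u_A = 0.9583

0.9583


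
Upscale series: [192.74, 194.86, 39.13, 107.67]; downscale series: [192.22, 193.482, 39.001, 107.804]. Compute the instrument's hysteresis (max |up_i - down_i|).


|192.74 - 192.22| = 0.5200
|194.86 - 193.482| = 1.3780
|39.13 - 39.001| = 0.1290
|107.67 - 107.804| = 0.1340
hysteresis = max(diffs) = 1.3780

1.3780


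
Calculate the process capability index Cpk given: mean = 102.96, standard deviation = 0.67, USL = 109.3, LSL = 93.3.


Cpu = (USL - mean) / (3*sigma) = (109.3 - 102.96) / (3*0.67) = 3.1542
Cpl = (mean - LSL) / (3*sigma) = (102.96 - 93.3) / (3*0.67) = 4.8060
Cpk = min(Cpu, Cpl) = 3.1542

3.1542


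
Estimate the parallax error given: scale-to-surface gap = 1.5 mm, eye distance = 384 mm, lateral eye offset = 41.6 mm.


error = h * offset / d
= 1.5 * 41.6 / 384
= 0.1625

0.1625


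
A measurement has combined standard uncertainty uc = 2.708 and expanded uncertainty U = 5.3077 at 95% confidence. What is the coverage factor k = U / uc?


k = U / uc
k = 5.3077 / 2.708
k = 1.96

1.96
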